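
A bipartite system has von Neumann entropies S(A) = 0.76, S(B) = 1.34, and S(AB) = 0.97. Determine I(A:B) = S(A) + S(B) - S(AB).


I(A:B) = S(A) + S(B) - S(AB)
= 0.76 + 1.34 - 0.97
= 1.1300

1.1300


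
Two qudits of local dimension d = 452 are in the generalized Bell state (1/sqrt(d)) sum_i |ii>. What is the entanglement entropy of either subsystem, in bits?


For a maximally entangled state in d x d:
S = log2(d) = log2(452)
= 8.8202

8.8202


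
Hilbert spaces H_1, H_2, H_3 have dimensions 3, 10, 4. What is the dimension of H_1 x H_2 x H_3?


dim(H_1 x H_2 x H_3) = 3 * 10 * 4
= 30 * 4
= 120

120


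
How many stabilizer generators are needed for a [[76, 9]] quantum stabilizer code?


For an [[n,k]] stabilizer code:
Number of stabilizer generators = n - k
= 76 - 9
= 67

67


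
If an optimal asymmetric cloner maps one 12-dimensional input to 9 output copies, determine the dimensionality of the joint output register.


Output space = H^(tensor 9) where dim(H) = 12
dim = 12^9
= 144 (after 2 factors)
= 1728 (after 3 factors)
= 20736 (after 4 factors)
= 248832 (after 5 factors)
= 2985984 (after 6 factors)
= 35831808 (after 7 factors)
= 429981696 (after 8 factors)
= 5159780352 (after 9 factors)
= 5159780352

5159780352


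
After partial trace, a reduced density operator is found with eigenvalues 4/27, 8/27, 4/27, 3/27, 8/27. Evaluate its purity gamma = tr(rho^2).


tr(rho^2) = sum of eigenvalues squared
= (4/27)^2 + (8/27)^2 + (4/27)^2 + (3/27)^2 + (8/27)^2
= (16 + 64 + 16 + 9 + 64) / 729
= 169/729
= 0.2318

0.2318


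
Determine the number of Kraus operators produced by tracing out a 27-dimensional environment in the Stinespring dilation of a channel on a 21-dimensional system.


Tracing out the environment in an orthonormal basis {|i>_E} gives Kraus operators K_i = <i|_E U |0>_E.
Number of Kraus operators = dim(H_env) = d_env
= 27

27


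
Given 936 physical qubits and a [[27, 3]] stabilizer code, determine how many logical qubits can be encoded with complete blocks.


Each code block uses 27 physical qubits for 3 logical qubit(s).
Number of complete blocks = floor(936 / 27) = 34
Logical qubits = 34 * 3
= 102

102


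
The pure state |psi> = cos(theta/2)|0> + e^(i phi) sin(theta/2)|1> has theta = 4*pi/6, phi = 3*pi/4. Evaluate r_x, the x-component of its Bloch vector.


theta = 2.0944, phi = 2.3562
r_x = sin(theta)*cos(phi) = 0.8660 * -0.7071
r_x = -0.6124

-0.6124


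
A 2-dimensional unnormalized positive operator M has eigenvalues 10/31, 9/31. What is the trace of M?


tr(M) = sum of eigenvalues
= 10/31 + 9/31
= 19/31
= 0.6129

0.6129


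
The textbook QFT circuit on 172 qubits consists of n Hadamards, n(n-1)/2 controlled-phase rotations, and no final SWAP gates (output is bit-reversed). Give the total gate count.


Hadamard gates: 172
Controlled rotations: n*(n-1)/2 = 172*171/2 = 14706
SWAP gates: 0 (omitted)
Total = 172 + 14706
= 14878

14878


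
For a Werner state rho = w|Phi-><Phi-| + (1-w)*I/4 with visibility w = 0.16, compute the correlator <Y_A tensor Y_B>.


|Phi-> = (|00> - |11>)/sqrt(2)
For the pure Bell state, <Y_A Y_B> = +1 (Bell-state Pauli correlator).
The maximally-mixed part I/4 has tr(I/4 * P tensor P) = 0 for any traceless Pauli P.
So <Y_A Y_B>_rho = w * (+1) + (1 - w) * 0
= 0.16 * (+1)
= 0.1600

0.1600


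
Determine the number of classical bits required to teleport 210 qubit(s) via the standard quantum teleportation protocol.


Quantum teleportation requires 2 classical bits per qubit teleported.
210 qubit(s) -> 2 * 210 = 420 classical bits

420


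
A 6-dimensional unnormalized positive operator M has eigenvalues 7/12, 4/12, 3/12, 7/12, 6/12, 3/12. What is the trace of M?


tr(M) = sum of eigenvalues
= 7/12 + 4/12 + 3/12 + 7/12 + 6/12 + 3/12
= 30/12
= 2.5000

2.5000


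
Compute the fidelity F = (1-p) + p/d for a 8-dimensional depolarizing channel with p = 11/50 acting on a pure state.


F = (1-p) + p/d
= (1 - 0.2200) + 0.2200/8
= 0.7800 + 0.0275
= 0.8075

0.8075


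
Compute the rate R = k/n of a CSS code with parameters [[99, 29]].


Code rate R = k/n
= 29/99
= 0.2929

0.2929


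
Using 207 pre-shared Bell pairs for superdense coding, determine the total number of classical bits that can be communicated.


Superdense coding allows 2 classical bits per shared entangled pair.
207 pair(s) -> 2 * 207 = 414 classical bits

414


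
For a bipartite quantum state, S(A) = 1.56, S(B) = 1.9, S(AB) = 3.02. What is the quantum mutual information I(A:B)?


I(A:B) = S(A) + S(B) - S(AB)
= 1.56 + 1.9 - 3.02
= 0.4400

0.4400


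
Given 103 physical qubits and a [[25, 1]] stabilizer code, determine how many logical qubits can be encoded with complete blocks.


Each code block uses 25 physical qubits for 1 logical qubit(s).
Number of complete blocks = floor(103 / 25) = 4
Logical qubits = 4 * 1
= 4

4


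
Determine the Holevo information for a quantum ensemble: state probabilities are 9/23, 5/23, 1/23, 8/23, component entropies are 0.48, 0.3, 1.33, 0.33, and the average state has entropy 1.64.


chi = S(rho) - sum_i p_i * S(rho_i)
Weighted entropy = 9/23 * 0.48 + 5/23 * 0.3 + 1/23 * 1.33 + 8/23 * 0.33
= 0.4257
chi = 1.64 - 0.4257
= 1.2143

1.2143


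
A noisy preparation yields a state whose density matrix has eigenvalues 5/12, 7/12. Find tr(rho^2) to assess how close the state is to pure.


tr(rho^2) = sum of eigenvalues squared
= (5/12)^2 + (7/12)^2
= (25 + 49) / 144
= 74/144
= 0.5139

0.5139


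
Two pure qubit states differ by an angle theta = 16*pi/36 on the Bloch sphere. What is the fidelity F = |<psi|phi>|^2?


For states separated by angle theta on Bloch sphere:
F = cos^2(theta/2)
theta = 16*pi/36 = 1.3963
theta/2 = 0.6981
cos(theta/2) = 0.7660
F = 0.5868

0.5868


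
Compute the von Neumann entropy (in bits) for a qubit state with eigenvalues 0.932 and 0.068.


S = -p*log2(p) - (1-p)*log2(1-p)
p = 0.9320, 1-p = 0.0680
= -0.9320 * log2(0.9320) - 0.0680 * log2(0.0680)
= -(-0.0947) - (-0.2637)
= 0.3584

0.3584


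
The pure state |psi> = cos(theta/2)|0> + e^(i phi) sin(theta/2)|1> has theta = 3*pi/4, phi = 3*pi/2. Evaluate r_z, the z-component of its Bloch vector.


theta = 2.3562, phi = 4.7124
r_z = cos(theta) = -0.7071

-0.7071


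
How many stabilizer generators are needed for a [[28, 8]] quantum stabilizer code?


For an [[n,k]] stabilizer code:
Number of stabilizer generators = n - k
= 28 - 8
= 20

20


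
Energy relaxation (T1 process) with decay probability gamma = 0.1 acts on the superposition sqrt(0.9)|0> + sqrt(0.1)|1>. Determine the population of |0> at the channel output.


For amplitude damping with parameter gamma on state sqrt(a)|0> + sqrt(b)|1>:
alpha^2 = 0.9, beta^2 = 0.1
P(|0>) = alpha^2 + gamma * beta^2
= 0.9 + 0.1 * 0.1
= 0.9 + 0.0100
= 0.9100

0.9100


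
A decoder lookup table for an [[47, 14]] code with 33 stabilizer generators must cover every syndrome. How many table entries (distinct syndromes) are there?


Each stabilizer generator gives a binary (+1 or -1) measurement outcome.
With 33 independent generators:
Total syndromes = 2^33
= 8589934592

8589934592


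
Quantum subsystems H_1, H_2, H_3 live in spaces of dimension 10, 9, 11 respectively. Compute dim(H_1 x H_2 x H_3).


dim(H_1 x H_2 x H_3) = 10 * 9 * 11
= 90 * 11
= 990

990


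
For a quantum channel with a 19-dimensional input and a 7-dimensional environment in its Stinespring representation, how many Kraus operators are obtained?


Tracing out the environment in an orthonormal basis {|i>_E} gives Kraus operators K_i = <i|_E U |0>_E.
Number of Kraus operators = dim(H_env) = d_env
= 7

7


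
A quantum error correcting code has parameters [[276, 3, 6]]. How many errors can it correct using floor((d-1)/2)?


Code parameters: [[276, 3, 6]], distance d = 6.
Number of correctable errors = floor((d-1)/2)
= floor((6 - 1)/2)
= floor(5/2)
= 2

2


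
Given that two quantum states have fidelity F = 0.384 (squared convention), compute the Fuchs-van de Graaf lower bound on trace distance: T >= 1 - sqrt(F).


Fuchs-van de Graaf (squared-fidelity convention): 1 - sqrt(F) <= T <= sqrt(1 - F).
Lower bound: T >= 1 - sqrt(F)
sqrt(F) = sqrt(0.384) = 0.6197
T >= 1 - 0.6197
T >= 0.3803

0.3803


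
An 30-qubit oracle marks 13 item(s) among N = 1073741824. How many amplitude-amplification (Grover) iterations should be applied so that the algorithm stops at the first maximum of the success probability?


After j Grover iterations the success probability is P(j) = sin^2((2j+1)*theta), where sin(theta) = sqrt(k/N).
N = 2^30 = 1073741824, k = 13
sin(theta) = sqrt(k/N) = 0.0001100326927
theta = arcsin(sqrt(k/N)) = 0.000110032693 rad
P(j) reaches its first maximum when (2j+1)*theta is as close as possible to pi/2, i.e. j = round(pi/(4*theta) - 1/2).
pi/(4*theta) - 1/2 = 7137.3619
(For comparison, the common estimate pi/4 * sqrt(N/k) = 7137.8619; the exact maximiser is used here.)
Optimal iterations = 7137

7137


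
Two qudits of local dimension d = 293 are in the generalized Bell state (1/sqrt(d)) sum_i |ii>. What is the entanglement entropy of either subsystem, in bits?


For a maximally entangled state in d x d:
S = log2(d) = log2(293)
= 8.1948

8.1948


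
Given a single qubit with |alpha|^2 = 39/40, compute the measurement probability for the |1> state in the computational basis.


|alpha|^2 = 39/40 = 0.9750
|beta|^2 = 1 - 39/40 = 1/40 = 0.0250
P(|1>) = |beta|^2 = 0.0250

0.0250


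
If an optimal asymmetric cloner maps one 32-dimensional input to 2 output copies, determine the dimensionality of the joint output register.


Output space = H^(tensor 2) where dim(H) = 32
dim = 32^2
= 1024

1024


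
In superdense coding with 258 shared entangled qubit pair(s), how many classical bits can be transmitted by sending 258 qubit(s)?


Superdense coding allows 2 classical bits per shared entangled pair.
258 pair(s) -> 2 * 258 = 516 classical bits

516


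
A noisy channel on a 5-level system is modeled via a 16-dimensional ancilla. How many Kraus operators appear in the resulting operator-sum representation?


Tracing out the environment in an orthonormal basis {|i>_E} gives Kraus operators K_i = <i|_E U |0>_E.
Number of Kraus operators = dim(H_env) = d_env
= 16

16


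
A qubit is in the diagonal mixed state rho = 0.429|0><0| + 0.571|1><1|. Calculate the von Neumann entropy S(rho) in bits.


S = -p*log2(p) - (1-p)*log2(1-p)
p = 0.4290, 1-p = 0.5710
= -0.4290 * log2(0.4290) - 0.5710 * log2(0.5710)
= -(-0.5238) - (-0.4616)
= 0.9854

0.9854


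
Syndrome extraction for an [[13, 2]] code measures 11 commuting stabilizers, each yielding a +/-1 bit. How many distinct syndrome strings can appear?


Each stabilizer generator gives a binary (+1 or -1) measurement outcome.
With 11 independent generators:
Total syndromes = 2^11
= 2048

2048


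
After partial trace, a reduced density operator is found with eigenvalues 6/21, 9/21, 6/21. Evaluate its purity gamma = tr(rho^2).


tr(rho^2) = sum of eigenvalues squared
= (6/21)^2 + (9/21)^2 + (6/21)^2
= (36 + 81 + 36) / 441
= 153/441
= 0.3469

0.3469


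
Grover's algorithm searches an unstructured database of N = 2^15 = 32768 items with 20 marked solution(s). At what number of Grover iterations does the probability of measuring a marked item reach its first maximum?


After j Grover iterations the success probability is P(j) = sin^2((2j+1)*theta), where sin(theta) = sqrt(k/N).
N = 2^15 = 32768, k = 20
sin(theta) = sqrt(k/N) = 0.02470529422
theta = arcsin(sqrt(k/N)) = 0.02470780806 rad
P(j) reaches its first maximum when (2j+1)*theta is as close as possible to pi/2, i.e. j = round(pi/(4*theta) - 1/2).
pi/(4*theta) - 1/2 = 31.2874
(For comparison, the common estimate pi/4 * sqrt(N/k) = 31.7907; the exact maximiser is used here.)
Optimal iterations = 31

31


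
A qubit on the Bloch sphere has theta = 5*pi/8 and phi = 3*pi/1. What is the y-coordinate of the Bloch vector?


theta = 1.9635, phi = 9.4248
r_y = sin(theta)*sin(phi) = 0.9239 * 0.0000
r_y = 0.0000

0.0000


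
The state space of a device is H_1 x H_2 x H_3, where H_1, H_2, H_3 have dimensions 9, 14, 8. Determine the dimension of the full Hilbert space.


dim(H_1 x H_2 x H_3) = 9 * 14 * 8
= 126 * 8
= 1008

1008


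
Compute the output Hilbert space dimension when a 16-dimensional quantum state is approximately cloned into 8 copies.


Output space = H^(tensor 8) where dim(H) = 16
dim = 16^8
= 256 (after 2 factors)
= 4096 (after 3 factors)
= 65536 (after 4 factors)
= 1048576 (after 5 factors)
= 16777216 (after 6 factors)
= 268435456 (after 7 factors)
= 4294967296 (after 8 factors)
= 4294967296

4294967296


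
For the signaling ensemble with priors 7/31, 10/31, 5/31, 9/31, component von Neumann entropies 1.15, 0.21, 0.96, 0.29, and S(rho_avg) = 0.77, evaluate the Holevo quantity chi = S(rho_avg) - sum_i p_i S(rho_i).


chi = S(rho) - sum_i p_i * S(rho_i)
Weighted entropy = 7/31 * 1.15 + 10/31 * 0.21 + 5/31 * 0.96 + 9/31 * 0.29
= 0.5665
chi = 0.77 - 0.5665
= 0.2035

0.2035


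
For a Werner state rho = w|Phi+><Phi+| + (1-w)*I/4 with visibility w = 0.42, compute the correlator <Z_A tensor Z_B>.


|Phi+> = (|00> + |11>)/sqrt(2)
For the pure Bell state, <Z_A Z_B> = +1 (Bell-state Pauli correlator).
The maximally-mixed part I/4 has tr(I/4 * P tensor P) = 0 for any traceless Pauli P.
So <Z_A Z_B>_rho = w * (+1) + (1 - w) * 0
= 0.42 * (+1)
= 0.4200

0.4200


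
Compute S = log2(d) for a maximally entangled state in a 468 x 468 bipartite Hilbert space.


For a maximally entangled state in d x d:
S = log2(d) = log2(468)
= 8.8704

8.8704


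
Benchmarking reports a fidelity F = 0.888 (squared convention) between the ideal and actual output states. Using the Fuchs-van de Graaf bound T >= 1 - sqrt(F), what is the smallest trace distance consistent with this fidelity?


Fuchs-van de Graaf (squared-fidelity convention): 1 - sqrt(F) <= T <= sqrt(1 - F).
Lower bound: T >= 1 - sqrt(F)
sqrt(F) = sqrt(0.888) = 0.9423
T >= 1 - 0.9423
T >= 0.0577

0.0577


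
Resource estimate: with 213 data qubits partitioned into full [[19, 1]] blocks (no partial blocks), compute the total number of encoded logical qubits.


Each code block uses 19 physical qubits for 1 logical qubit(s).
Number of complete blocks = floor(213 / 19) = 11
Logical qubits = 11 * 1
= 11

11


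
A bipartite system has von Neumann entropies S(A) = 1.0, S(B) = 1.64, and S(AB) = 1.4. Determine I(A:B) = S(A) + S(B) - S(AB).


I(A:B) = S(A) + S(B) - S(AB)
= 1.0 + 1.64 - 1.4
= 1.2400

1.2400


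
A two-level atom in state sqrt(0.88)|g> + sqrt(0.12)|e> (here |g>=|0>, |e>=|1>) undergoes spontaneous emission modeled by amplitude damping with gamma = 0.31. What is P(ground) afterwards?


For amplitude damping with parameter gamma on state sqrt(a)|0> + sqrt(b)|1>:
alpha^2 = 0.88, beta^2 = 0.12
P(|0>) = alpha^2 + gamma * beta^2
= 0.88 + 0.31 * 0.12
= 0.88 + 0.0372
= 0.9172

0.9172


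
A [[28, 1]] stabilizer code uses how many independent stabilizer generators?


For an [[n,k]] stabilizer code:
Number of stabilizer generators = n - k
= 28 - 1
= 27

27


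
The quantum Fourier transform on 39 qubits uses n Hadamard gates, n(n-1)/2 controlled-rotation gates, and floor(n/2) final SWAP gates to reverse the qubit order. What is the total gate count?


Hadamard gates: 39
Controlled rotations: n*(n-1)/2 = 39*38/2 = 741
SWAP gates: floor(n/2) = floor(39/2) = 19
Total = 39 + 741 + 19
= 799

799


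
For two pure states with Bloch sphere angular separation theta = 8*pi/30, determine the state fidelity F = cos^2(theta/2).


For states separated by angle theta on Bloch sphere:
F = cos^2(theta/2)
theta = 8*pi/30 = 0.8378
theta/2 = 0.4189
cos(theta/2) = 0.9135
F = 0.8346

0.8346


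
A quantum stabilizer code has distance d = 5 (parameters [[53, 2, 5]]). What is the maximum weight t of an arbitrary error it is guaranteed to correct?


Code parameters: [[53, 2, 5]], distance d = 5.
Number of correctable errors = floor((d-1)/2)
= floor((5 - 1)/2)
= floor(4/2)
= 2

2


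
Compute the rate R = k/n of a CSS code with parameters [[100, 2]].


Code rate R = k/n
= 2/100
= 0.0200

0.0200


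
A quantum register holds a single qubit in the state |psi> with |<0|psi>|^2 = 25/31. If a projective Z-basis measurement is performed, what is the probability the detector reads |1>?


|alpha|^2 = 25/31 = 0.8065
|beta|^2 = 1 - 25/31 = 6/31 = 0.1935
P(|1>) = |beta|^2 = 0.1935

0.1935


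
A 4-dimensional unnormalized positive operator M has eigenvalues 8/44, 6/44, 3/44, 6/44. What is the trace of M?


tr(M) = sum of eigenvalues
= 8/44 + 6/44 + 3/44 + 6/44
= 23/44
= 0.5227

0.5227


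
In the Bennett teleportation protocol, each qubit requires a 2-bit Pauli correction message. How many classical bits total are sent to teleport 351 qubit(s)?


Quantum teleportation requires 2 classical bits per qubit teleported.
351 qubit(s) -> 2 * 351 = 702 classical bits

702


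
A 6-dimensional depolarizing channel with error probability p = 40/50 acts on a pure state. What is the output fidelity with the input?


F = (1-p) + p/d
= (1 - 0.8000) + 0.8000/6
= 0.2000 + 0.1333
= 0.3333

0.3333


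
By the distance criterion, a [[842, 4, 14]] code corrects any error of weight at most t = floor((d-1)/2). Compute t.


Code parameters: [[842, 4, 14]], distance d = 14.
Number of correctable errors = floor((d-1)/2)
= floor((14 - 1)/2)
= floor(13/2)
= 6

6


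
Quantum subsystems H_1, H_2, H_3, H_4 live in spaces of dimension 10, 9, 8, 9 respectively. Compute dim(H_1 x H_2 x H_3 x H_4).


dim(H_1 x H_2 x H_3 x H_4) = 10 * 9 * 8 * 9
= 90 * 8 * 9
= 720 * 9
= 6480

6480


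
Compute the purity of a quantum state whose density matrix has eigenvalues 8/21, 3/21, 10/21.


tr(rho^2) = sum of eigenvalues squared
= (8/21)^2 + (3/21)^2 + (10/21)^2
= (64 + 9 + 100) / 441
= 173/441
= 0.3923

0.3923


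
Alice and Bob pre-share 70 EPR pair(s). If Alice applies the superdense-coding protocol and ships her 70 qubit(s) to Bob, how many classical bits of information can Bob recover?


Superdense coding allows 2 classical bits per shared entangled pair.
70 pair(s) -> 2 * 70 = 140 classical bits

140


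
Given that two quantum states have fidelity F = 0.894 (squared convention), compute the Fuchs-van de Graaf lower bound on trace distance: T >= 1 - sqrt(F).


Fuchs-van de Graaf (squared-fidelity convention): 1 - sqrt(F) <= T <= sqrt(1 - F).
Lower bound: T >= 1 - sqrt(F)
sqrt(F) = sqrt(0.894) = 0.9455
T >= 1 - 0.9455
T >= 0.0545

0.0545


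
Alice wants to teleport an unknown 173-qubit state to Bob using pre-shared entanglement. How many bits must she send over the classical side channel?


Quantum teleportation requires 2 classical bits per qubit teleported.
173 qubit(s) -> 2 * 173 = 346 classical bits

346


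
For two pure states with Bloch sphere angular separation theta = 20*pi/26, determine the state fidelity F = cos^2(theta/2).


For states separated by angle theta on Bloch sphere:
F = cos^2(theta/2)
theta = 20*pi/26 = 2.4166
theta/2 = 1.2083
cos(theta/2) = 0.3546
F = 0.1257

0.1257


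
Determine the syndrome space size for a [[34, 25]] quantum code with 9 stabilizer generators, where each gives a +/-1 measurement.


Each stabilizer generator gives a binary (+1 or -1) measurement outcome.
With 9 independent generators:
Total syndromes = 2^9
= 512

512


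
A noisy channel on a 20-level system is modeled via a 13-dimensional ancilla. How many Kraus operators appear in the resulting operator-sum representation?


Tracing out the environment in an orthonormal basis {|i>_E} gives Kraus operators K_i = <i|_E U |0>_E.
Number of Kraus operators = dim(H_env) = d_env
= 13

13


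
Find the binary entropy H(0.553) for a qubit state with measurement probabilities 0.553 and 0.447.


S = -p*log2(p) - (1-p)*log2(1-p)
p = 0.5530, 1-p = 0.4470
= -0.5530 * log2(0.5530) - 0.4470 * log2(0.4470)
= -(-0.4726) - (-0.5193)
= 0.9919

0.9919


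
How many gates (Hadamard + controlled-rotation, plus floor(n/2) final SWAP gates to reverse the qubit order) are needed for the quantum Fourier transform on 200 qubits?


Hadamard gates: 200
Controlled rotations: n*(n-1)/2 = 200*199/2 = 19900
SWAP gates: floor(n/2) = floor(200/2) = 100
Total = 200 + 19900 + 100
= 20200

20200


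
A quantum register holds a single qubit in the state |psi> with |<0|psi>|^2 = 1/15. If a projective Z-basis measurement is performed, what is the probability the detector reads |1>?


|alpha|^2 = 1/15 = 0.0667
|beta|^2 = 1 - 1/15 = 14/15 = 0.9333
P(|1>) = |beta|^2 = 0.9333

0.9333


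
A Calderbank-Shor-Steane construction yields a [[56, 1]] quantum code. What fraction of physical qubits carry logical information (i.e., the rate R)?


Code rate R = k/n
= 1/56
= 0.0179

0.0179


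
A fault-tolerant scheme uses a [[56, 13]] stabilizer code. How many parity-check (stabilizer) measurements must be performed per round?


For an [[n,k]] stabilizer code:
Number of stabilizer generators = n - k
= 56 - 13
= 43

43


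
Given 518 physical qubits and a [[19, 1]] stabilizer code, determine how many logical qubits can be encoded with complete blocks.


Each code block uses 19 physical qubits for 1 logical qubit(s).
Number of complete blocks = floor(518 / 19) = 27
Logical qubits = 27 * 1
= 27

27


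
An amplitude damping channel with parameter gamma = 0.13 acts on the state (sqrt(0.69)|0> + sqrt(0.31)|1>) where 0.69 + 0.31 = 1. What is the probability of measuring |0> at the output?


For amplitude damping with parameter gamma on state sqrt(a)|0> + sqrt(b)|1>:
alpha^2 = 0.69, beta^2 = 0.31
P(|0>) = alpha^2 + gamma * beta^2
= 0.69 + 0.13 * 0.31
= 0.69 + 0.0403
= 0.7303

0.7303


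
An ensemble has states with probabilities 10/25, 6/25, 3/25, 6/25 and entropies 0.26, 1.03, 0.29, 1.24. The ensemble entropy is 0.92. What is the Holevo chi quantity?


chi = S(rho) - sum_i p_i * S(rho_i)
Weighted entropy = 10/25 * 0.26 + 6/25 * 1.03 + 3/25 * 0.29 + 6/25 * 1.24
= 0.6836
chi = 0.92 - 0.6836
= 0.2364

0.2364


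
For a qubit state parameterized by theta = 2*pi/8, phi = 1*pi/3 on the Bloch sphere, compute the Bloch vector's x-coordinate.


theta = 0.7854, phi = 1.0472
r_x = sin(theta)*cos(phi) = 0.7071 * 0.5000
r_x = 0.3536

0.3536


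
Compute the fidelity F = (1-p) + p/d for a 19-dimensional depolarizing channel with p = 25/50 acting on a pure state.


F = (1-p) + p/d
= (1 - 0.5000) + 0.5000/19
= 0.5000 + 0.0263
= 0.5263

0.5263


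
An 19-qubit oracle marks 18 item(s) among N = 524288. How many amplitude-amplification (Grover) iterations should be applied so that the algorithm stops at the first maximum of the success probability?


After j Grover iterations the success probability is P(j) = sin^2((2j+1)*theta), where sin(theta) = sqrt(k/N).
N = 2^19 = 524288, k = 18
sin(theta) = sqrt(k/N) = 0.005859375
theta = arcsin(sqrt(k/N)) = 0.005859408528 rad
P(j) reaches its first maximum when (2j+1)*theta is as close as possible to pi/2, i.e. j = round(pi/(4*theta) - 1/2).
pi/(4*theta) - 1/2 = 133.5405
(For comparison, the common estimate pi/4 * sqrt(N/k) = 134.0413; the exact maximiser is used here.)
Optimal iterations = 134

134


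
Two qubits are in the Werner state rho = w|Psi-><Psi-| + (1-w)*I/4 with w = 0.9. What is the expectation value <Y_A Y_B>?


|Psi-> = (|01> - |10>)/sqrt(2)
For the pure Bell state, <Y_A Y_B> = -1 (Bell-state Pauli correlator).
The maximally-mixed part I/4 has tr(I/4 * P tensor P) = 0 for any traceless Pauli P.
So <Y_A Y_B>_rho = w * (-1) + (1 - w) * 0
= 0.9 * (-1)
= -0.9000

-0.9000


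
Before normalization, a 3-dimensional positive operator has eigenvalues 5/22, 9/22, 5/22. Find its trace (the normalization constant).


tr(M) = sum of eigenvalues
= 5/22 + 9/22 + 5/22
= 19/22
= 0.8636

0.8636


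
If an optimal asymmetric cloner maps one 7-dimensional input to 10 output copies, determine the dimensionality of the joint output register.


Output space = H^(tensor 10) where dim(H) = 7
dim = 7^10
= 49 (after 2 factors)
= 343 (after 3 factors)
= 2401 (after 4 factors)
= 16807 (after 5 factors)
= 117649 (after 6 factors)
= 823543 (after 7 factors)
= 5764801 (after 8 factors)
= 40353607 (after 9 factors)
= 282475249 (after 10 factors)
= 282475249

282475249


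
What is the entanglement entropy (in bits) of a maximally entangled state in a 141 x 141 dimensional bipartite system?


For a maximally entangled state in d x d:
S = log2(d) = log2(141)
= 7.1396

7.1396


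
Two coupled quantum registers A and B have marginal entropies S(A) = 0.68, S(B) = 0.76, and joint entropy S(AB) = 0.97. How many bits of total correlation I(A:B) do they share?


I(A:B) = S(A) + S(B) - S(AB)
= 0.68 + 0.76 - 0.97
= 0.4700

0.4700


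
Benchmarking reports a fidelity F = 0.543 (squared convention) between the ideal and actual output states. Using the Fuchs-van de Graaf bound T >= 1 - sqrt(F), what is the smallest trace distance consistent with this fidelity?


Fuchs-van de Graaf (squared-fidelity convention): 1 - sqrt(F) <= T <= sqrt(1 - F).
Lower bound: T >= 1 - sqrt(F)
sqrt(F) = sqrt(0.543) = 0.7369
T >= 1 - 0.7369
T >= 0.2631

0.2631


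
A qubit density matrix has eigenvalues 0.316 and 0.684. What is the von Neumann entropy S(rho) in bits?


S = -p*log2(p) - (1-p)*log2(1-p)
p = 0.3160, 1-p = 0.6840
= -0.3160 * log2(0.3160) - 0.6840 * log2(0.6840)
= -(-0.5252) - (-0.3748)
= 0.9000

0.9000


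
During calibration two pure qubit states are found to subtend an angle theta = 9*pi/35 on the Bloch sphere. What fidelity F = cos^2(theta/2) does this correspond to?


For states separated by angle theta on Bloch sphere:
F = cos^2(theta/2)
theta = 9*pi/35 = 0.8078
theta/2 = 0.4039
cos(theta/2) = 0.9195
F = 0.8455

0.8455


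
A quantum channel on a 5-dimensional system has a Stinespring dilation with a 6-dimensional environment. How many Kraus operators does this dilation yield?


Tracing out the environment in an orthonormal basis {|i>_E} gives Kraus operators K_i = <i|_E U |0>_E.
Number of Kraus operators = dim(H_env) = d_env
= 6

6


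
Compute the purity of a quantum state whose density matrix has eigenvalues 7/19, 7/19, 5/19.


tr(rho^2) = sum of eigenvalues squared
= (7/19)^2 + (7/19)^2 + (5/19)^2
= (49 + 49 + 25) / 361
= 123/361
= 0.3407

0.3407


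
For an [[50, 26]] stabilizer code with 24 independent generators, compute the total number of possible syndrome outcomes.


Each stabilizer generator gives a binary (+1 or -1) measurement outcome.
With 24 independent generators:
Total syndromes = 2^24
= 16777216

16777216


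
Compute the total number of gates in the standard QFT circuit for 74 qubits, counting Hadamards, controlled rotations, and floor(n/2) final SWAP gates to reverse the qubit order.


Hadamard gates: 74
Controlled rotations: n*(n-1)/2 = 74*73/2 = 2701
SWAP gates: floor(n/2) = floor(74/2) = 37
Total = 74 + 2701 + 37
= 2812

2812


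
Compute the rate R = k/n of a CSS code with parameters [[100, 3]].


Code rate R = k/n
= 3/100
= 0.0300

0.0300


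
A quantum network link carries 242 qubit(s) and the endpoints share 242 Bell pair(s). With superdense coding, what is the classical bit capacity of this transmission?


Superdense coding allows 2 classical bits per shared entangled pair.
242 pair(s) -> 2 * 242 = 484 classical bits

484


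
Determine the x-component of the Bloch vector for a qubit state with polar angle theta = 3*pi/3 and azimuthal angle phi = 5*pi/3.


theta = 3.1416, phi = 5.2360
r_x = sin(theta)*cos(phi) = 0.0000 * 0.5000
r_x = 0.0000

0.0000


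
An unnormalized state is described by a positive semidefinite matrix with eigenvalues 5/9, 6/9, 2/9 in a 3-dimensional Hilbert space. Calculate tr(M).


tr(M) = sum of eigenvalues
= 5/9 + 6/9 + 2/9
= 13/9
= 1.4444

1.4444


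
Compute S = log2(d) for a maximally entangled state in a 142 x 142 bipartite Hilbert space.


For a maximally entangled state in d x d:
S = log2(d) = log2(142)
= 7.1497

7.1497


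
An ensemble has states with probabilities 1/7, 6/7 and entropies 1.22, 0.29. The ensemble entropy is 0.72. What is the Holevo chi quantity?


chi = S(rho) - sum_i p_i * S(rho_i)
Weighted entropy = 1/7 * 1.22 + 6/7 * 0.29
= 0.4229
chi = 0.72 - 0.4229
= 0.2971

0.2971


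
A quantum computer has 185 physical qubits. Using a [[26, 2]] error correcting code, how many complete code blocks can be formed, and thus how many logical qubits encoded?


Each code block uses 26 physical qubits for 2 logical qubit(s).
Number of complete blocks = floor(185 / 26) = 7
Logical qubits = 7 * 2
= 14

14


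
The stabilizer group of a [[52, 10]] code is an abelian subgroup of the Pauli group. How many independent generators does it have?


For an [[n,k]] stabilizer code:
Number of stabilizer generators = n - k
= 52 - 10
= 42

42


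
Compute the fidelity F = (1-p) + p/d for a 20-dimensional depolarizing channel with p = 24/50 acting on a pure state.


F = (1-p) + p/d
= (1 - 0.4800) + 0.4800/20
= 0.5200 + 0.0240
= 0.5440

0.5440


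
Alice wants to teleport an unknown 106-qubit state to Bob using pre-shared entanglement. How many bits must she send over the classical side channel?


Quantum teleportation requires 2 classical bits per qubit teleported.
106 qubit(s) -> 2 * 106 = 212 classical bits

212


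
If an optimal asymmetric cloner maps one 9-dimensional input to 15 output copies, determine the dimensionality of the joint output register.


Output space = H^(tensor 15) where dim(H) = 9
dim = 9^15
= 81 (after 2 factors)
= 729 (after 3 factors)
= 6561 (after 4 factors)
= 59049 (after 5 factors)
= 531441 (after 6 factors)
= 4782969 (after 7 factors)
= 43046721 (after 8 factors)
= 387420489 (after 9 factors)
= 3486784401 (after 10 factors)
= 31381059609 (after 11 factors)
= 282429536481 (after 12 factors)
= 2541865828329 (after 13 factors)
= 22876792454961 (after 14 factors)
= 205891132094649 (after 15 factors)
= 205891132094649

205891132094649


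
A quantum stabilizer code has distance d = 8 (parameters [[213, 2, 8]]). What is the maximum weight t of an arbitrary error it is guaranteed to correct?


Code parameters: [[213, 2, 8]], distance d = 8.
Number of correctable errors = floor((d-1)/2)
= floor((8 - 1)/2)
= floor(7/2)
= 3

3


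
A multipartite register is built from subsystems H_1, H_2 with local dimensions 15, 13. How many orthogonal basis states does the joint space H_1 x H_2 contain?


dim(H_1 x H_2) = 15 * 13
= 195

195


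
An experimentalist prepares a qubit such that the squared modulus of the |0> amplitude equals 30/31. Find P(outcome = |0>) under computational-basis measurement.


|alpha|^2 = 30/31 = 0.9677
|beta|^2 = 1 - 30/31 = 1/31 = 0.0323
P(|0>) = |alpha|^2 = 0.9677

0.9677


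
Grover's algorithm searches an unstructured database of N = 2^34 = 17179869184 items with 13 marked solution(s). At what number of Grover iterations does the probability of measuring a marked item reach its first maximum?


After j Grover iterations the success probability is P(j) = sin^2((2j+1)*theta), where sin(theta) = sqrt(k/N).
N = 2^34 = 17179869184, k = 13
sin(theta) = sqrt(k/N) = 2.750817318e-05
theta = arcsin(sqrt(k/N)) = 2.750817319e-05 rad
P(j) reaches its first maximum when (2j+1)*theta is as close as possible to pi/2, i.e. j = round(pi/(4*theta) - 1/2).
pi/(4*theta) - 1/2 = 28550.9475
(For comparison, the common estimate pi/4 * sqrt(N/k) = 28551.4475; the exact maximiser is used here.)
Optimal iterations = 28551

28551


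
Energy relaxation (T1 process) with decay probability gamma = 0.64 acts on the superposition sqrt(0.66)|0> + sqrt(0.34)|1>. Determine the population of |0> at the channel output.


For amplitude damping with parameter gamma on state sqrt(a)|0> + sqrt(b)|1>:
alpha^2 = 0.66, beta^2 = 0.34
P(|0>) = alpha^2 + gamma * beta^2
= 0.66 + 0.64 * 0.34
= 0.66 + 0.2176
= 0.8776

0.8776


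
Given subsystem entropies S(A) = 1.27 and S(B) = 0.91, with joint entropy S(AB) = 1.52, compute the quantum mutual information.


I(A:B) = S(A) + S(B) - S(AB)
= 1.27 + 0.91 - 1.52
= 0.6600

0.6600


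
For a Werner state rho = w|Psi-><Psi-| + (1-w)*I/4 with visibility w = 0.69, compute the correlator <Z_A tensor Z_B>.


|Psi-> = (|01> - |10>)/sqrt(2)
For the pure Bell state, <Z_A Z_B> = -1 (Bell-state Pauli correlator).
The maximally-mixed part I/4 has tr(I/4 * P tensor P) = 0 for any traceless Pauli P.
So <Z_A Z_B>_rho = w * (-1) + (1 - w) * 0
= 0.69 * (-1)
= -0.6900

-0.6900


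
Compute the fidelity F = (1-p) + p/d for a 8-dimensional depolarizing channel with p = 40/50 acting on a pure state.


F = (1-p) + p/d
= (1 - 0.8000) + 0.8000/8
= 0.2000 + 0.1000
= 0.3000

0.3000


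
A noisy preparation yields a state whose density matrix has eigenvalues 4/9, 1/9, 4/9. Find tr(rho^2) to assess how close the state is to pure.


tr(rho^2) = sum of eigenvalues squared
= (4/9)^2 + (1/9)^2 + (4/9)^2
= (16 + 1 + 16) / 81
= 33/81
= 0.4074

0.4074


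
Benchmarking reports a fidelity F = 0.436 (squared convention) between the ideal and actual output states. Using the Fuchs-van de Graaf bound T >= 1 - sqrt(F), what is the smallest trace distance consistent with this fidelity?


Fuchs-van de Graaf (squared-fidelity convention): 1 - sqrt(F) <= T <= sqrt(1 - F).
Lower bound: T >= 1 - sqrt(F)
sqrt(F) = sqrt(0.436) = 0.6603
T >= 1 - 0.6603
T >= 0.3397

0.3397


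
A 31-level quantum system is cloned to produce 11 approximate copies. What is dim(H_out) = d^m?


Output space = H^(tensor 11) where dim(H) = 31
dim = 31^11
= 961 (after 2 factors)
= 29791 (after 3 factors)
= 923521 (after 4 factors)
= 28629151 (after 5 factors)
= 887503681 (after 6 factors)
= 27512614111 (after 7 factors)
= 852891037441 (after 8 factors)
= 26439622160671 (after 9 factors)
= 819628286980801 (after 10 factors)
= 25408476896404831 (after 11 factors)
= 25408476896404831

25408476896404831


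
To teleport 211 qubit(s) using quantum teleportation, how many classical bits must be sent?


Quantum teleportation requires 2 classical bits per qubit teleported.
211 qubit(s) -> 2 * 211 = 422 classical bits

422


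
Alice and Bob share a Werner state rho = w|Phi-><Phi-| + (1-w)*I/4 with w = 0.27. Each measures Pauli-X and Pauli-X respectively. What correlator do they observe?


|Phi-> = (|00> - |11>)/sqrt(2)
For the pure Bell state, <X_A X_B> = -1 (Bell-state Pauli correlator).
The maximally-mixed part I/4 has tr(I/4 * P tensor P) = 0 for any traceless Pauli P.
So <X_A X_B>_rho = w * (-1) + (1 - w) * 0
= 0.27 * (-1)
= -0.2700

-0.2700


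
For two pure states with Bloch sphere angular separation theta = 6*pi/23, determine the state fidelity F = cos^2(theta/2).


For states separated by angle theta on Bloch sphere:
F = cos^2(theta/2)
theta = 6*pi/23 = 0.8195
theta/2 = 0.4098
cos(theta/2) = 0.9172
F = 0.8413

0.8413


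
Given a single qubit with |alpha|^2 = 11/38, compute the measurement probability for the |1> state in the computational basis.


|alpha|^2 = 11/38 = 0.2895
|beta|^2 = 1 - 11/38 = 27/38 = 0.7105
P(|1>) = |beta|^2 = 0.7105

0.7105


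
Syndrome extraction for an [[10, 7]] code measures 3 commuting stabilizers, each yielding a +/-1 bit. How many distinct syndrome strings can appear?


Each stabilizer generator gives a binary (+1 or -1) measurement outcome.
With 3 independent generators:
Total syndromes = 2^3
= 8

8


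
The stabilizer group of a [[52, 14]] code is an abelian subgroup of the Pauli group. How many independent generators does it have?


For an [[n,k]] stabilizer code:
Number of stabilizer generators = n - k
= 52 - 14
= 38

38


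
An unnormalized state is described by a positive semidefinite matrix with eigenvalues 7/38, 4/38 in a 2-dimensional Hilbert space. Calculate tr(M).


tr(M) = sum of eigenvalues
= 7/38 + 4/38
= 11/38
= 0.2895

0.2895


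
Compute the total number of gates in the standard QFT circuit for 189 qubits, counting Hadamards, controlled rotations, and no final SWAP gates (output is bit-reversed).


Hadamard gates: 189
Controlled rotations: n*(n-1)/2 = 189*188/2 = 17766
SWAP gates: 0 (omitted)
Total = 189 + 17766
= 17955

17955


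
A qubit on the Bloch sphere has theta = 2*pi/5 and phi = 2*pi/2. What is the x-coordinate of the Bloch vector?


theta = 1.2566, phi = 3.1416
r_x = sin(theta)*cos(phi) = 0.9511 * -1.0000
r_x = -0.9511

-0.9511


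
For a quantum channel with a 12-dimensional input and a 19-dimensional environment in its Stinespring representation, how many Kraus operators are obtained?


Tracing out the environment in an orthonormal basis {|i>_E} gives Kraus operators K_i = <i|_E U |0>_E.
Number of Kraus operators = dim(H_env) = d_env
= 19

19


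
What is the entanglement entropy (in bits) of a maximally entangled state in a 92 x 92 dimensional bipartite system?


For a maximally entangled state in d x d:
S = log2(d) = log2(92)
= 6.5236

6.5236


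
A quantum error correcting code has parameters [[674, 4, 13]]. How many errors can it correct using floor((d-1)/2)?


Code parameters: [[674, 4, 13]], distance d = 13.
Number of correctable errors = floor((d-1)/2)
= floor((13 - 1)/2)
= floor(12/2)
= 6

6


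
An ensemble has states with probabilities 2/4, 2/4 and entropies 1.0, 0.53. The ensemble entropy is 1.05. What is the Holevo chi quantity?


chi = S(rho) - sum_i p_i * S(rho_i)
Weighted entropy = 2/4 * 1.0 + 2/4 * 0.53
= 0.7650
chi = 1.05 - 0.7650
= 0.2850

0.2850


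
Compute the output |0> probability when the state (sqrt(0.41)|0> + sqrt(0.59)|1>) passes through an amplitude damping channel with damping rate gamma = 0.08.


For amplitude damping with parameter gamma on state sqrt(a)|0> + sqrt(b)|1>:
alpha^2 = 0.41, beta^2 = 0.59
P(|0>) = alpha^2 + gamma * beta^2
= 0.41 + 0.08 * 0.59
= 0.41 + 0.0472
= 0.4572

0.4572


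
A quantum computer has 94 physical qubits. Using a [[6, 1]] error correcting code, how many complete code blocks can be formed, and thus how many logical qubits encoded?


Each code block uses 6 physical qubits for 1 logical qubit(s).
Number of complete blocks = floor(94 / 6) = 15
Logical qubits = 15 * 1
= 15

15


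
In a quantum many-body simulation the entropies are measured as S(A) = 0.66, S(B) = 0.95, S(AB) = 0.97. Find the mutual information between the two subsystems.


I(A:B) = S(A) + S(B) - S(AB)
= 0.66 + 0.95 - 0.97
= 0.6400

0.6400


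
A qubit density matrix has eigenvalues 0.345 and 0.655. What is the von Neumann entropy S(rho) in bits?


S = -p*log2(p) - (1-p)*log2(1-p)
p = 0.3450, 1-p = 0.6550
= -0.3450 * log2(0.3450) - 0.6550 * log2(0.6550)
= -(-0.5297) - (-0.3998)
= 0.9295

0.9295


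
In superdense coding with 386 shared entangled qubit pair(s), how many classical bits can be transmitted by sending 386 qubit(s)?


Superdense coding allows 2 classical bits per shared entangled pair.
386 pair(s) -> 2 * 386 = 772 classical bits

772


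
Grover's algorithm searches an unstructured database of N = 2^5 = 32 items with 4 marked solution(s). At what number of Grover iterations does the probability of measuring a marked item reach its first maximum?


After j Grover iterations the success probability is P(j) = sin^2((2j+1)*theta), where sin(theta) = sqrt(k/N).
N = 2^5 = 32, k = 4
sin(theta) = sqrt(k/N) = 0.3535533906
theta = arcsin(sqrt(k/N)) = 0.3613671239 rad
P(j) reaches its first maximum when (2j+1)*theta is as close as possible to pi/2, i.e. j = round(pi/(4*theta) - 1/2).
pi/(4*theta) - 1/2 = 1.6734
(For comparison, the common estimate pi/4 * sqrt(N/k) = 2.2214; the exact maximiser is used here.)
Optimal iterations = 2

2


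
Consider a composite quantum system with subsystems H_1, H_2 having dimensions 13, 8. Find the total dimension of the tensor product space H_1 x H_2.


dim(H_1 x H_2) = 13 * 8
= 104

104
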